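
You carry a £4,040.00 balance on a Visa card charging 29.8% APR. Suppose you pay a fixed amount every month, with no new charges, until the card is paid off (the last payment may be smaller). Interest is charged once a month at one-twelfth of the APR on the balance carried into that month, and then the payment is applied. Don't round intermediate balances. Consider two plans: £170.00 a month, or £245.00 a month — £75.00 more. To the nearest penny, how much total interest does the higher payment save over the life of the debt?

Monthly rate r = 29.8%/12 = 2.48333% = 0.0248333.
At £170.00/mo: n = ⌈−ln(1 − rB₀/P)/ln(1+r)⌉ = 37 payments (last £62.17); total interest = total paid − £4,040.00 = £2,142.17.
At £245.00/mo: 22 payments (last £117.11); total interest £1,222.11.
Interest saved = £2,142.17 − £1,222.11 = £920.06.

£920.06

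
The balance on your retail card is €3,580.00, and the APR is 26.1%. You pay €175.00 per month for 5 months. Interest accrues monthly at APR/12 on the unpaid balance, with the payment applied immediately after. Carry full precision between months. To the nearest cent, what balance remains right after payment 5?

Monthly rate r = 26.1%/12 = 2.175% = 0.02175.
Each month: B ← B·(1+r) − €175.00.
Month 1: interest €77.87; balance after payment €3,482.86.
Month 2: interest €75.75; balance after payment €3,383.62.
Month 3: interest €73.59; balance after payment €3,282.21.
Month 4: interest €71.39; balance after payment €3,178.60.
Month 5: interest €69.13; balance after payment €3,072.73.

€3,072.73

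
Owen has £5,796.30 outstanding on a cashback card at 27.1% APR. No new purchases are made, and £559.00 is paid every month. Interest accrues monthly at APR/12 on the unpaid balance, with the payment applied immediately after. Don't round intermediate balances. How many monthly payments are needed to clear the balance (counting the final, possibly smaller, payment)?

12 payments

Monthly rate r = 27.1%/12 = 2.25833% = 0.0225833.
Recurrence: B ← B·(1+r) − £559.00.
Month 1: interest £130.90; balance after payment £5,368.20.
Month 2: interest £121.23; balance after payment £4,930.43.
Closed form: n = −ln(1 − rB₀/P)/ln(1+r) = −ln(0.76583)/ln(1.02258) ≈ 11.947, so the balance reaches zero during payment 12.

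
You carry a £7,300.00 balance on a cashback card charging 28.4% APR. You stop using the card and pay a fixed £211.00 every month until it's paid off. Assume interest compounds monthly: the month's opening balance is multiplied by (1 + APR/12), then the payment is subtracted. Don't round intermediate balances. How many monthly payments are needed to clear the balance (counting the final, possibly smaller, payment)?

74 months

Monthly rate r = 28.4%/12 = 2.36667% = 0.0236667.
Recurrence: B ← B·(1+r) − £211.00.
Month 1: interest £172.77; balance after payment £7,261.77.
Month 2: interest £171.86; balance after payment £7,222.63.
Closed form: n = −ln(1 − rB₀/P)/ln(1+r) = −ln(0.1812)/ln(1.02367) ≈ 73.026, so the balance reaches zero during payment 74.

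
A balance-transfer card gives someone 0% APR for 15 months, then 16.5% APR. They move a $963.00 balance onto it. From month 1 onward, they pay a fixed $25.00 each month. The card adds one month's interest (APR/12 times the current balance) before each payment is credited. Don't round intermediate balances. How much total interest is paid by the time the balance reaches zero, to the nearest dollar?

$127

Promo months 1–15 at r₀ = 0%/12 = 0; months 16+ at r₁ = 16.5%/12 = 0.01375.
After month 15 (no interest yet): B = $963.00 − 15·$25.00 = $588.00.
Then at r₁ with $25.00/mo: n₂ = −ln(1 − r₁·B/P)/ln(1+r₁) ≈ 28.61 → 29 more payments.
Total paid = 43·$25.00 + $15.23 = $1,090.23; interest = $1,090.23 − $963.00 = $127.23.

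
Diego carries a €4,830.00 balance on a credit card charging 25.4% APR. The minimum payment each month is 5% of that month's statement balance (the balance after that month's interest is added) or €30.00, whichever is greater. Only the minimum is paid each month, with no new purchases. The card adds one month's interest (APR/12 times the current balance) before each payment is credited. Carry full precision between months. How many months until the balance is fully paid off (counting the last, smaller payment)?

95 months

Monthly rate r = 25.4%/12 = 2.11667% = 0.0211667.
While 5% of the post-interest balance exceeds €30.00, each month B ← (B·(1+r))·(1 − 0.05), i.e. B shrinks by the factor (1+r)·0.95 = 0.97011.
This holds for months 1–70. Entering month 71 the balance is €577.25; 5% of the post-interest balance is now below €30.00, so the flat €30.00 minimum applies from here.
From month 71 a fixed €30.00 at rate r clears €577.25 in 25 more payments. Total: 70 + 25 = 95 months.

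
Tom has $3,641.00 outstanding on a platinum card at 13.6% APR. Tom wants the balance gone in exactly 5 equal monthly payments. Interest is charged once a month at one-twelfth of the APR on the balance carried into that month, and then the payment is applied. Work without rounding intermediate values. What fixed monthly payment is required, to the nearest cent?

$753.14

Monthly rate r = 13.6%/12 = 1.13333% = 0.0113333.
Level-payment amortization: P = B₀·r / (1 − (1+r)^(−n)) = 3641.00·0.0113333 / (1 − 1.01133^(−5)).
Denominator 1 − (1+r)^(−5) = 0.0547898179.
P = 41.2647 / 0.0547898179 ≈ 753.14.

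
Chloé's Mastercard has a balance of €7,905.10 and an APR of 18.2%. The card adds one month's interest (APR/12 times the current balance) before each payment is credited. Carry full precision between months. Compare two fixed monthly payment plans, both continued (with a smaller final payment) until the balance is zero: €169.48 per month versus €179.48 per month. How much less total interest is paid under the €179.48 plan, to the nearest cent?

Monthly rate r = 18.2%/12 = 1.51667% = 0.0151667.
At €169.48/mo: n = ⌈−ln(1 − rB₀/P)/ln(1+r)⌉ = 82 payments (last €110.06); total interest = total paid − €7,905.10 = €5,932.84.
At €179.48/mo: 74 payments (last €45.43); total interest €5,242.37.
Interest saved = €5,932.84 − €5,242.37 = €690.47.

€690.47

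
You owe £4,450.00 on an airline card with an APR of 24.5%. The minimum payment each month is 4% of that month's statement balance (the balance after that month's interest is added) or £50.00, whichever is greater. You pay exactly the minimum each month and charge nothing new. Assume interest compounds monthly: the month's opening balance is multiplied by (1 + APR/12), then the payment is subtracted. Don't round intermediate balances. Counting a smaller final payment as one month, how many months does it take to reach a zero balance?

Monthly rate r = 24.5%/12 = 2.04167% = 0.0204167.
While 4% of the post-interest balance exceeds £50.00, each month B ← (B·(1+r))·(1 − 0.04), i.e. B shrinks by the factor (1+r)·0.96 = 0.9796.
This holds for months 1–63. Entering month 64 the balance is £1,214.60; 4% of the post-interest balance is now below £50.00, so the flat £50.00 minimum applies from here.
From month 64 a fixed £50.00 at rate r clears £1,214.60 in 34 more payments. Total: 63 + 34 = 97 months.

97 months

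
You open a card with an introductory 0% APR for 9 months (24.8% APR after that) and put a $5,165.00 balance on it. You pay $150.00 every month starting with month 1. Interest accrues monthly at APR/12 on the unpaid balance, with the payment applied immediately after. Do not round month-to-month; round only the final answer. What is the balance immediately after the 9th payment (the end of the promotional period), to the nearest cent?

Promo months 1–9 at r₀ = 0%/12 = 0; months 10+ at r₁ = 24.8%/12 = 0.0206667.
After month 9 (no interest yet): B = $5,165.00 − 9·$150.00 = $3,815.00.

$3,815.00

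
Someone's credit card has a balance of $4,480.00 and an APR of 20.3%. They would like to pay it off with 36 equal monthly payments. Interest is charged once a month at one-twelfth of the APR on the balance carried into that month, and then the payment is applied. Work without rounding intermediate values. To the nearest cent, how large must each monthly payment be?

$167.18

Monthly rate r = 20.3%/12 = 1.69167% = 0.0169167.
Level-payment amortization: P = B₀·r / (1 − (1+r)^(−n)) = 4480.00·0.0169167 / (1 − 1.01692^(−36)).
Denominator 1 − (1+r)^(−36) = 0.453327973.
P = 75.7867 / 0.453327973 ≈ 167.18.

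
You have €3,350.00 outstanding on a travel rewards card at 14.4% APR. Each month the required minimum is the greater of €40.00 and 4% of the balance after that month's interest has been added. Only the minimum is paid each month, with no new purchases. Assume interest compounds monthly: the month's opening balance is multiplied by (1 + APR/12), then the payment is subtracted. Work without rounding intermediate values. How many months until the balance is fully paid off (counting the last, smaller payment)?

Monthly rate r = 14.4%/12 = 1.2% = 0.012.
While 4% of the post-interest balance exceeds €40.00, each month B ← (B·(1+r))·(1 − 0.04), i.e. B shrinks by the factor (1+r)·0.96 = 0.97152.
This holds for months 1–43. Entering month 44 the balance is €967.10; 4% of the post-interest balance is now below €40.00, so the flat €40.00 minimum applies from here.
From month 44 a fixed €40.00 at rate r clears €967.10 in 29 more payments. Total: 43 + 29 = 72 months.

72 months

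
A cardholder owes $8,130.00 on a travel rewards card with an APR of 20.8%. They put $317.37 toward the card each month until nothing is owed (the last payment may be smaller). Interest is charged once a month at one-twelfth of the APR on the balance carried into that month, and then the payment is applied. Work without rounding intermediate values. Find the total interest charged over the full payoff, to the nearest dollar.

Monthly rate r = 20.8%/12 = 1.73333% = 0.0173333.
Payoff takes n = ⌈−ln(1 − rB₀/P)/ln(1+r)⌉ = ⌈34.160⌉ = 35 payments; the last is $51.09.
Total paid = 34·$317.37 + $51.09 = $10,841.67.
Total interest = total paid − principal = $10,841.67 − $8,130.00 = $2,711.67.

$2,712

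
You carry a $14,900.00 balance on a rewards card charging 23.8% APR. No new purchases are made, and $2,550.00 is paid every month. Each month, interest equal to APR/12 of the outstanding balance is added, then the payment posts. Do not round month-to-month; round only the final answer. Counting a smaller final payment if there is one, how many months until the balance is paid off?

Monthly rate r = 23.8%/12 = 1.98333% = 0.0198333.
Recurrence: B ← B·(1+r) − $2,550.00.
Month 1: interest $295.52; balance after payment $12,645.52.
Month 2: interest $250.80; balance after payment $10,346.32.
Closed form: n = −ln(1 − rB₀/P)/ln(1+r) = −ln(0.88411)/ln(1.01983) ≈ 6.272, so the balance reaches zero during payment 7.

7 payments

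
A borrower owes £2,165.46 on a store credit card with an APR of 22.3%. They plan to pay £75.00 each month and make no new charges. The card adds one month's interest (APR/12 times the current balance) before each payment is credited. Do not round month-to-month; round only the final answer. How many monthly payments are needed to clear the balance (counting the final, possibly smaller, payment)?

42 months

Monthly rate r = 22.3%/12 = 1.85833% = 0.0185833.
Recurrence: B ← B·(1+r) − £75.00.
Month 1: interest £40.24; balance after payment £2,130.70.
Month 2: interest £39.60; balance after payment £2,095.30.
Closed form: n = −ln(1 − rB₀/P)/ln(1+r) = −ln(0.46345)/ln(1.01858) ≈ 41.768, so the balance reaches zero during payment 42.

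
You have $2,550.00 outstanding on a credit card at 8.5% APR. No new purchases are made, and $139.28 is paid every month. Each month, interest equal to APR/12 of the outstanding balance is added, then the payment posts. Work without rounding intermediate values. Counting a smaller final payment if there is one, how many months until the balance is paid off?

20 months

Monthly rate r = 8.5%/12 = 0.708333% = 0.00708333.
Recurrence: B ← B·(1+r) − $139.28.
Month 1: interest $18.06; balance after payment $2,428.78.
Month 2: interest $17.20; balance after payment $2,306.71.
Closed form: n = −ln(1 − rB₀/P)/ln(1+r) = −ln(0.87032)/ln(1.00708) ≈ 19.679, so the balance reaches zero during payment 20.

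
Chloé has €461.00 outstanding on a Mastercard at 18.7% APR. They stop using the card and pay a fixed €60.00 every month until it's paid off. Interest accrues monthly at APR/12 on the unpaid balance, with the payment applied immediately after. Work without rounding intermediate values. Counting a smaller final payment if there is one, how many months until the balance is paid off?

9 months

Monthly rate r = 18.7%/12 = 1.55833% = 0.0155833.
Recurrence: B ← B·(1+r) − €60.00.
Month 1: interest €7.18; balance after payment €408.18.
Month 2: interest €6.36; balance after payment €354.54.
Closed form: n = −ln(1 − rB₀/P)/ln(1+r) = −ln(0.88027)/ln(1.01558) ≈ 8.247, so the balance reaches zero during payment 9.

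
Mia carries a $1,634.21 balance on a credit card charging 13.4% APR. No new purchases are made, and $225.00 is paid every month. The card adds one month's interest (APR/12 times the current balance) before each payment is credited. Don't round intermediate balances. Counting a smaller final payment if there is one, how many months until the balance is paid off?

Monthly rate r = 13.4%/12 = 1.11667% = 0.0111667.
Recurrence: B ← B·(1+r) − $225.00.
Month 1: interest $18.25; balance after payment $1,427.46.
Month 2: interest $15.94; balance after payment $1,218.40.
Closed form: n = −ln(1 − rB₀/P)/ln(1+r) = −ln(0.91889)/ln(1.01117) ≈ 7.617, so the balance reaches zero during payment 8.

8 payments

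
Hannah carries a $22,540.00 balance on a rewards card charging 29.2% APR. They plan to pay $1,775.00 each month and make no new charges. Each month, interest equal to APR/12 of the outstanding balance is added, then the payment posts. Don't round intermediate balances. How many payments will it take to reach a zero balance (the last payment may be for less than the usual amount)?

Monthly rate r = 29.2%/12 = 2.43333% = 0.0243333.
Recurrence: B ← B·(1+r) − $1,775.00.
Month 1: interest $548.47; balance after payment $21,313.47.
Month 2: interest $518.63; balance after payment $20,057.10.
Closed form: n = −ln(1 − rB₀/P)/ln(1+r) = −ln(0.691)/ln(1.02433) ≈ 15.374, so the balance reaches zero during payment 16.

16 payments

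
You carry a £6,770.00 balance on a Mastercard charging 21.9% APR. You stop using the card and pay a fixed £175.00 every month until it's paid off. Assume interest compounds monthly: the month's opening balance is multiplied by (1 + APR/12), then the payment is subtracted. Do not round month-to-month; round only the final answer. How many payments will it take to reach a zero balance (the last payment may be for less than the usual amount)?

Monthly rate r = 21.9%/12 = 1.825% = 0.01825.
Recurrence: B ← B·(1+r) − £175.00.
Month 1: interest £123.55; balance after payment £6,718.55.
Month 2: interest £122.61; balance after payment £6,666.17.
Closed form: n = −ln(1 − rB₀/P)/ln(1+r) = −ln(0.29399)/ln(1.01825) ≈ 67.691, so the balance reaches zero during payment 68.

68 months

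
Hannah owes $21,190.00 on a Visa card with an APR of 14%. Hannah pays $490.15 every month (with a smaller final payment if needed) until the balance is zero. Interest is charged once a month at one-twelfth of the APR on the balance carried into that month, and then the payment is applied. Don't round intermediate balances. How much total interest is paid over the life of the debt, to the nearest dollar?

$8,472

Monthly rate r = 14%/12 = 1.16667% = 0.0116667.
Payoff takes n = ⌈−ln(1 − rB₀/P)/ln(1+r)⌉ = ⌈60.515⌉ = 61 payments; the last is $253.25.
Total paid = 60·$490.15 + $253.25 = $29,662.25.
Total interest = total paid − principal = $29,662.25 − $21,190.00 = $8,472.25.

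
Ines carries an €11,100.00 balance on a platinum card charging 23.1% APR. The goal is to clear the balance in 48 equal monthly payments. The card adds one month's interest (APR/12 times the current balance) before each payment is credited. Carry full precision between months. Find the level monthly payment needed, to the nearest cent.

Monthly rate r = 23.1%/12 = 1.925% = 0.01925.
Level-payment amortization: P = B₀·r / (1 − (1+r)^(−n)) = 11100.00·0.01925 / (1 − 1.01925^(−48)).
Denominator 1 − (1+r)^(−48) = 0.599571082.
P = 213.675 / 0.599571082 ≈ 356.38.

€356.38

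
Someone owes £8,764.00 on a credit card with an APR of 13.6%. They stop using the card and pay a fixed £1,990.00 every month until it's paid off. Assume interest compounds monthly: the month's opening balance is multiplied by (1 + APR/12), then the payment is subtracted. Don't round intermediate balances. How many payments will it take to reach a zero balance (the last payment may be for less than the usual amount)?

Monthly rate r = 13.6%/12 = 1.13333% = 0.0113333.
Recurrence: B ← B·(1+r) − £1,990.00.
Month 1: interest £99.33; balance after payment £6,873.33.
Month 2: interest £77.90; balance after payment £4,961.22.
Month 3: interest £56.23; balance after payment £3,027.45.
Month 4: interest £34.31; balance after payment £1,071.76.
Month 5: interest £12.15; balance after payment £0.00.

5 months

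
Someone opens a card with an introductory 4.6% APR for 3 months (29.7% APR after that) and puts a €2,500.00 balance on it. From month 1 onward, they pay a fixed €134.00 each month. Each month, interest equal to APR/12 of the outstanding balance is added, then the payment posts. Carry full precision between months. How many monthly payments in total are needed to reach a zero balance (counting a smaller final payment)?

Promo months 1–3 at r₀ = 4.6%/12 = 0.00383333; months 4+ at r₁ = 29.7%/12 = 0.02475.
After month 3: iterate B ← B·(1+r₀) − €134.00 for 3 months → €2,125.32.
Then at r₁ with €134.00/mo: n₂ = −ln(1 − r₁·B/P)/ln(1+r₁) ≈ 20.39 → 21 more payments.

24 payments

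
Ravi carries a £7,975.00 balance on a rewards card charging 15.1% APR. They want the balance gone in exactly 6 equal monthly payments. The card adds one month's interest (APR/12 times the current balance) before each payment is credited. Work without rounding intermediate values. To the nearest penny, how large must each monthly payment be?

£1,388.32

Monthly rate r = 15.1%/12 = 1.25833% = 0.0125833.
Level-payment amortization: P = B₀·r / (1 − (1+r)^(−n)) = 7975.00·0.0125833 / (1 − 1.01258^(−6)).
Denominator 1 − (1+r)^(−6) = 0.07228335.
P = 100.352 / 0.07228335 ≈ 1388.32.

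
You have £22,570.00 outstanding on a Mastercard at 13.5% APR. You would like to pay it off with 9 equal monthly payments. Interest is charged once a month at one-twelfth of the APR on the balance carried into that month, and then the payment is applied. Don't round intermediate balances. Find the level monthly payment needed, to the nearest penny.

Monthly rate r = 13.5%/12 = 1.125% = 0.01125.
Level-payment amortization: P = B₀·r / (1 − (1+r)^(−n)) = 22570.00·0.01125 / (1 − 1.01125^(−9)).
Denominator 1 − (1+r)^(−9) = 0.0957819162.
P = 253.912 / 0.0957819162 ≈ 2650.94.

£2,650.94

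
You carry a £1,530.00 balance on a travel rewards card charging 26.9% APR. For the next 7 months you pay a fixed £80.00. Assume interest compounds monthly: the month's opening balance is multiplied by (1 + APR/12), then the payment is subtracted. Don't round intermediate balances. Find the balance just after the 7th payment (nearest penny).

Monthly rate r = 26.9%/12 = 2.24167% = 0.0224167.
Each month: B ← B·(1+r) − £80.00.
Month 1: interest £34.30; balance after payment £1,484.30.
Month 2: interest £33.27; balance after payment £1,437.57.
Month 3: interest £32.23; balance after payment £1,389.80.
Month 4: interest £31.15; balance after payment £1,340.95.
Month 5: interest £30.06; balance after payment £1,291.01.
Month 6: interest £28.94; balance after payment £1,239.95.
Month 7: interest £27.80; balance after payment £1,187.75.

£1,187.75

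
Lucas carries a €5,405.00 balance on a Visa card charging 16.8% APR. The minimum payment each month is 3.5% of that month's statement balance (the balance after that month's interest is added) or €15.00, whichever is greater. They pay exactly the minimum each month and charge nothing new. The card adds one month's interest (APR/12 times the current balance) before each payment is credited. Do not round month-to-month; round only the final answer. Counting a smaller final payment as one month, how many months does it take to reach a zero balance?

154 months

Monthly rate r = 16.8%/12 = 1.4% = 0.014.
While 3.5% of the post-interest balance exceeds €15.00, each month B ← (B·(1+r))·(1 − 0.035), i.e. B shrinks by the factor (1+r)·0.965 = 0.97851.
This holds for months 1–118. Entering month 119 the balance is €416.39; 3.5% of the post-interest balance is now below €15.00, so the flat €15.00 minimum applies from here.
From month 119 a fixed €15.00 at rate r clears €416.39 in 36 more payments. Total: 118 + 36 = 154 months.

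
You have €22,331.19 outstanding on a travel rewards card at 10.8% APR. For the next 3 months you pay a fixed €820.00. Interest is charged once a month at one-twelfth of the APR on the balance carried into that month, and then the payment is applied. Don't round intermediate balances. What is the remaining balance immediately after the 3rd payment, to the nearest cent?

Monthly rate r = 10.8%/12 = 0.9% = 0.009.
Each month: B ← B·(1+r) − €820.00.
Month 1: interest €200.98; balance after payment €21,712.17.
Month 2: interest €195.41; balance after payment €21,087.58.
Month 3: interest €189.79; balance after payment €20,457.37.

€20,457.37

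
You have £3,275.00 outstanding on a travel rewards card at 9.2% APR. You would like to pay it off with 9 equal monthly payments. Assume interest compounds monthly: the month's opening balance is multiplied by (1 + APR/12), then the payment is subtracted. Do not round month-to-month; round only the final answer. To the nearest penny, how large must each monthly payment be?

Monthly rate r = 9.2%/12 = 0.766667% = 0.00766667.
Level-payment amortization: P = B₀·r / (1 − (1+r)^(−n)) = 3275.00·0.00766667 / (1 − 1.00767^(−9)).
Denominator 1 − (1+r)^(−9) = 0.0664276772.
P = 25.1083 / 0.0664276772 ≈ 377.98.

£377.98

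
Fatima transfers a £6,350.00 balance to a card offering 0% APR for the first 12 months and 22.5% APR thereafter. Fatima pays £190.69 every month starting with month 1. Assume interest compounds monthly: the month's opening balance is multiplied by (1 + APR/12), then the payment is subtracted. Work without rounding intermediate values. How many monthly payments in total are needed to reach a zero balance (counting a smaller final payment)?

Promo months 1–12 at r₀ = 0%/12 = 0; months 13+ at r₁ = 22.5%/12 = 0.01875.
After month 12 (no interest yet): B = £6,350.00 − 12·£190.69 = £4,061.72.
Then at r₁ with £190.69/mo: n₂ = −ln(1 − r₁·B/P)/ln(1+r₁) ≈ 27.44 → 28 more payments.

40 months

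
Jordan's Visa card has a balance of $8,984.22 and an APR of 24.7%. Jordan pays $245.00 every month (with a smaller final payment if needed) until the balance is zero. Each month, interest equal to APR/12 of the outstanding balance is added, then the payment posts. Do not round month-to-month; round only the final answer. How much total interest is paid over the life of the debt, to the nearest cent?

Monthly rate r = 24.7%/12 = 2.05833% = 0.0205833.
Payoff takes n = ⌈−ln(1 − rB₀/P)/ln(1+r)⌉ = ⌈68.992⌉ = 69 payments; the last is $243.06.
Total paid = 68·$245.00 + $243.06 = $16,903.06.
Total interest = total paid − principal = $16,903.06 − $8,984.22 = $7,918.84.

$7,918.84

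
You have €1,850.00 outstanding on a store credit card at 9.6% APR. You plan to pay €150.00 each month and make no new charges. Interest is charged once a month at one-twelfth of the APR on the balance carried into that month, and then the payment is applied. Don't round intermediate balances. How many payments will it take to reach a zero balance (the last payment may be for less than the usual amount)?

14 payments

Monthly rate r = 9.6%/12 = 0.8% = 0.008.
Recurrence: B ← B·(1+r) − €150.00.
Month 1: interest €14.80; balance after payment €1,714.80.
Month 2: interest €13.72; balance after payment €1,578.52.
Closed form: n = −ln(1 − rB₀/P)/ln(1+r) = −ln(0.90133)/ln(1.008) ≈ 13.037, so the balance reaches zero during payment 14.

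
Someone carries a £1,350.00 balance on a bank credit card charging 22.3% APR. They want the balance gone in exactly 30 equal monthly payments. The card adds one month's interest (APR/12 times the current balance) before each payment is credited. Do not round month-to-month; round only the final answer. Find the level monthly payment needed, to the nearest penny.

Monthly rate r = 22.3%/12 = 1.85833% = 0.0185833.
Level-payment amortization: P = B₀·r / (1 − (1+r)^(−n)) = 1350.00·0.0185833 / (1 − 1.01858^(−30)).
Denominator 1 − (1+r)^(−30) = 0.424423534.
P = 25.0875 / 0.424423534 ≈ 59.11.

£59.11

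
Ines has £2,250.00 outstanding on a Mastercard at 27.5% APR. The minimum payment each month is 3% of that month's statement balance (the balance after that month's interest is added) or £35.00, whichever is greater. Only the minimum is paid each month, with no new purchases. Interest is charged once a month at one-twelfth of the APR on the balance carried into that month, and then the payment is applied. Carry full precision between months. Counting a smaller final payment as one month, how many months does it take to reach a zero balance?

Monthly rate r = 27.5%/12 = 2.29167% = 0.0229167.
While 3% of the post-interest balance exceeds £35.00, each month B ← (B·(1+r))·(1 − 0.03), i.e. B shrinks by the factor (1+r)·0.97 = 0.99223.
This holds for months 1–88. Entering month 89 the balance is £1,132.50; 3% of the post-interest balance is now below £35.00, so the flat £35.00 minimum applies from here.
From month 89 a fixed £35.00 at rate r clears £1,132.50 in 60 more payments. Total: 88 + 60 = 148 months.

148 months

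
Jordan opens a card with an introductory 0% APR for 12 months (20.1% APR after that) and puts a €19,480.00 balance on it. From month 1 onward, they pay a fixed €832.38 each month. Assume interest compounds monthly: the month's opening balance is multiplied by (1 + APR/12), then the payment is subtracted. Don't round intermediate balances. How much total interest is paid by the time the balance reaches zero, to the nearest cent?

€1,130.60

Promo months 1–12 at r₀ = 0%/12 = 0; months 13+ at r₁ = 20.1%/12 = 0.01675.
After month 12 (no interest yet): B = €19,480.00 − 12·€832.38 = €9,491.44.
Then at r₁ with €832.38/mo: n₂ = −ln(1 − r₁·B/P)/ln(1+r₁) ≈ 12.76 → 13 more payments.
Total paid = 24·€832.38 + €633.48 = €20,610.60; interest = €20,610.60 − €19,480.00 = €1,130.60.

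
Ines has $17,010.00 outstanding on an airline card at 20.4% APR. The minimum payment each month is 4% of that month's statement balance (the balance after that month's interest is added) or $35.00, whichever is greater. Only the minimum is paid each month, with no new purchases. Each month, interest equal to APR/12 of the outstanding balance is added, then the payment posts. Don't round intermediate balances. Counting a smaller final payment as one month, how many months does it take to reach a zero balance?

157 months

Monthly rate r = 20.4%/12 = 1.7% = 0.017.
While 4% of the post-interest balance exceeds $35.00, each month B ← (B·(1+r))·(1 − 0.04), i.e. B shrinks by the factor (1+r)·0.96 = 0.97632.
This holds for months 1–125. Entering month 126 the balance is $850.60; 4% of the post-interest balance is now below $35.00, so the flat $35.00 minimum applies from here.
From month 126 a fixed $35.00 at rate r clears $850.60 in 32 more payments. Total: 125 + 32 = 157 months.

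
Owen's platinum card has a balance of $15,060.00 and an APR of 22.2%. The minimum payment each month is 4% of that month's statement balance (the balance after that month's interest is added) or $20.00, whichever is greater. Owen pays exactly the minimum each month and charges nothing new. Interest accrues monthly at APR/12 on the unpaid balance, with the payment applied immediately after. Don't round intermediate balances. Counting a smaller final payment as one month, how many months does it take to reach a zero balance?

Monthly rate r = 22.2%/12 = 1.85% = 0.0185.
While 4% of the post-interest balance exceeds $20.00, each month B ← (B·(1+r))·(1 − 0.04), i.e. B shrinks by the factor (1+r)·0.96 = 0.97776.
This holds for months 1–153. Entering month 154 the balance is $482.35; 4% of the post-interest balance is now below $20.00, so the flat $20.00 minimum applies from here.
From month 154 a fixed $20.00 at rate r clears $482.35 in 33 more payments. Total: 153 + 33 = 186 months.

186 months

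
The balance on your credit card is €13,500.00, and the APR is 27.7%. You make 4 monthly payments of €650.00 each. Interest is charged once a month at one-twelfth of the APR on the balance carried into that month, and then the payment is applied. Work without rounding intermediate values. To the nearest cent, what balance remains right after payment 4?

€12,098.91

Monthly rate r = 27.7%/12 = 2.30833% = 0.0230833.
Each month: B ← B·(1+r) − €650.00.
Month 1: interest €311.62; balance after payment €13,161.62.
Month 2: interest €303.81; balance after payment €12,815.44.
Month 3: interest €295.82; balance after payment €12,461.26.
Month 4: interest €287.65; balance after payment €12,098.91.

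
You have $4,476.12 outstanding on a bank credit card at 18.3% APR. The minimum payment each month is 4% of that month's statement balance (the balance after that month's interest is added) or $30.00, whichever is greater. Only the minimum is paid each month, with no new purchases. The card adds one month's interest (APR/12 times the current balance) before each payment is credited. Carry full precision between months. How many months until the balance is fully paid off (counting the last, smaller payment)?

Monthly rate r = 18.3%/12 = 1.525% = 0.01525.
While 4% of the post-interest balance exceeds $30.00, each month B ← (B·(1+r))·(1 − 0.04), i.e. B shrinks by the factor (1+r)·0.96 = 0.97464.
This holds for months 1–71. Entering month 72 the balance is $722.51; 4% of the post-interest balance is now below $30.00, so the flat $30.00 minimum applies from here.
From month 72 a fixed $30.00 at rate r clears $722.51 in 31 more payments. Total: 71 + 31 = 102 months.

102 months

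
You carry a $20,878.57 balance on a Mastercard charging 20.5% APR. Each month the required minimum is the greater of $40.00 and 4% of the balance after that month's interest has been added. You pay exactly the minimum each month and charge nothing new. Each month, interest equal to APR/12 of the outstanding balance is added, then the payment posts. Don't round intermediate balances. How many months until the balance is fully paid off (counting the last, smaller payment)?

161 months

Monthly rate r = 20.5%/12 = 1.70833% = 0.0170833.
While 4% of the post-interest balance exceeds $40.00, each month B ← (B·(1+r))·(1 − 0.04), i.e. B shrinks by the factor (1+r)·0.96 = 0.9764.
This holds for months 1–128. Entering month 129 the balance is $981.87; 4% of the post-interest balance is now below $40.00, so the flat $40.00 minimum applies from here.
From month 129 a fixed $40.00 at rate r clears $981.87 in 33 more payments. Total: 128 + 33 = 161 months.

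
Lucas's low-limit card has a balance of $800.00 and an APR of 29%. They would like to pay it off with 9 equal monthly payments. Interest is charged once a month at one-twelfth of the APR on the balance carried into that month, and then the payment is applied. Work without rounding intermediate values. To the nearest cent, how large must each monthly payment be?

$99.97

Monthly rate r = 29%/12 = 2.41667% = 0.0241667.
Level-payment amortization: P = B₀·r / (1 − (1+r)^(−n)) = 800.00·0.0241667 / (1 − 1.02417^(−9)).
Denominator 1 − (1+r)^(−9) = 0.193388762.
P = 19.3333 / 0.193388762 ≈ 99.97.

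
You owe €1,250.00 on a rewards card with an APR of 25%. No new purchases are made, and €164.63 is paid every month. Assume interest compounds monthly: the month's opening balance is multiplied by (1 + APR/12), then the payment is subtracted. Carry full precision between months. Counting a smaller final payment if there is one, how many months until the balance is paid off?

9 payments

Monthly rate r = 25%/12 = 2.08333% = 0.0208333.
Recurrence: B ← B·(1+r) − €164.63.
Month 1: interest €26.04; balance after payment €1,111.41.
Month 2: interest €23.15; balance after payment €969.94.
Closed form: n = −ln(1 − rB₀/P)/ln(1+r) = −ln(0.84182)/ln(1.02083) ≈ 8.351, so the balance reaches zero during payment 9.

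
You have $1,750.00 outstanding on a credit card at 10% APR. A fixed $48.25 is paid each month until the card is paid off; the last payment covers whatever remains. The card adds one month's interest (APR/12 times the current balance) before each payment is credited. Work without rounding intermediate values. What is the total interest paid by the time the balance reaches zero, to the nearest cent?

Monthly rate r = 10%/12 = 0.833333% = 0.00833333.
Payoff takes n = ⌈−ln(1 − rB₀/P)/ln(1+r)⌉ = ⌈43.366⌉ = 44 payments; the last is $17.72.
Total paid = 43·$48.25 + $17.72 = $2,092.47.
Total interest = total paid − principal = $2,092.47 − $1,750.00 = $342.47.

$342.47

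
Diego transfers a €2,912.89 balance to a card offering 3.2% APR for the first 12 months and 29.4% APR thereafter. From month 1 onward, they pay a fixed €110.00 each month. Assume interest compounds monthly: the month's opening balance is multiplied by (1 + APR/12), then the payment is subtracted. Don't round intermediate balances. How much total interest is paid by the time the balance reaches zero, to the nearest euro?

Promo months 1–12 at r₀ = 3.2%/12 = 0.00266667; months 13+ at r₁ = 29.4%/12 = 0.0245.
After month 12: iterate B ← B·(1+r₀) − €110.00 for 12 months → €1,667.95.
Then at r₁ with €110.00/mo: n₂ = −ln(1 − r₁·B/P)/ln(1+r₁) ≈ 19.19 → 20 more payments.
Total paid = 31·€110.00 + €20.77 = €3,430.77; interest = €3,430.77 − €2,912.89 = €517.88.

€518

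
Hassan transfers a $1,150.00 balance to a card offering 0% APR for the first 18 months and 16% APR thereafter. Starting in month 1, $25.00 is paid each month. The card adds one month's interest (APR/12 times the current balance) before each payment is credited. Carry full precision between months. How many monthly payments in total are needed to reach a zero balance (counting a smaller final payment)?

54 payments

Promo months 1–18 at r₀ = 0%/12 = 0; months 19+ at r₁ = 16%/12 = 0.0133333.
After month 18 (no interest yet): B = $1,150.00 − 18·$25.00 = $700.00.
Then at r₁ with $25.00/mo: n₂ = −ln(1 − r₁·B/P)/ln(1+r₁) ≈ 35.28 → 36 more payments.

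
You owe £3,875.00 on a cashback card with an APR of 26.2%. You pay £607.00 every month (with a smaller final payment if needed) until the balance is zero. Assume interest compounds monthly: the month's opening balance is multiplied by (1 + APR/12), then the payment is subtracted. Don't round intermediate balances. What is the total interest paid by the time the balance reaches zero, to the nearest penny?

£343.80

Monthly rate r = 26.2%/12 = 2.18333% = 0.0218333.
Payoff takes n = ⌈−ln(1 − rB₀/P)/ln(1+r)⌉ = ⌈6.950⌉ = 7 payments; the last is £576.80.
Total paid = 6·£607.00 + £576.80 = £4,218.80.
Total interest = total paid − principal = £4,218.80 − £3,875.00 = £343.80.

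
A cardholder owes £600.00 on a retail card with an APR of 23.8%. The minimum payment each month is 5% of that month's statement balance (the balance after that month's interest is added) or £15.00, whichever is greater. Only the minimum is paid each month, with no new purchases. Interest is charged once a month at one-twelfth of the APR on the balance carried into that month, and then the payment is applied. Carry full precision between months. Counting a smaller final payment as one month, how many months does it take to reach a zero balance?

48 months

Monthly rate r = 23.8%/12 = 1.98333% = 0.0198333.
While 5% of the post-interest balance exceeds £15.00, each month B ← (B·(1+r))·(1 − 0.05), i.e. B shrinks by the factor (1+r)·0.95 = 0.96884.
This holds for months 1–23. Entering month 24 the balance is £289.71; 5% of the post-interest balance is now below £15.00, so the flat £15.00 minimum applies from here.
From month 24 a fixed £15.00 at rate r clears £289.71 in 25 more payments. Total: 23 + 25 = 48 months.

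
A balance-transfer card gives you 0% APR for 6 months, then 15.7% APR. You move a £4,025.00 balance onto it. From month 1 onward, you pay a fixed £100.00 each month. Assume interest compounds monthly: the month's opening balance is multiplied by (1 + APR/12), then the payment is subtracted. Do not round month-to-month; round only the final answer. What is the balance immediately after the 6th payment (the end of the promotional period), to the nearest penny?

£3,425.00

Promo months 1–6 at r₀ = 0%/12 = 0; months 7+ at r₁ = 15.7%/12 = 0.0130833.
After month 6 (no interest yet): B = £4,025.00 − 6·£100.00 = £3,425.00.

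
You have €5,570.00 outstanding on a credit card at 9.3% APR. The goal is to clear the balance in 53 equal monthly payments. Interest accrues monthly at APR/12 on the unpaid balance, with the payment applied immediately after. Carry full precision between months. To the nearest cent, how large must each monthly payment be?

€128.55

Monthly rate r = 9.3%/12 = 0.775% = 0.00775.
Level-payment amortization: P = B₀·r / (1 − (1+r)^(−n)) = 5570.00·0.00775 / (1 − 1.00775^(−53)).
Denominator 1 − (1+r)^(−53) = 0.33579638.
P = 43.1675 / 0.33579638 ≈ 128.55.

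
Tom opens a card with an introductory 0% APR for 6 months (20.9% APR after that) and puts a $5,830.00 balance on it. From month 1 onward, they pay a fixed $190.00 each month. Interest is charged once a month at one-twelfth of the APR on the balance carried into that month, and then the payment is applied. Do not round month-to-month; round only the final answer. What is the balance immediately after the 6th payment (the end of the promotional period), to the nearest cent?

Promo months 1–6 at r₀ = 0%/12 = 0; months 7+ at r₁ = 20.9%/12 = 0.0174167.
After month 6 (no interest yet): B = $5,830.00 − 6·$190.00 = $4,690.00.

$4,690.00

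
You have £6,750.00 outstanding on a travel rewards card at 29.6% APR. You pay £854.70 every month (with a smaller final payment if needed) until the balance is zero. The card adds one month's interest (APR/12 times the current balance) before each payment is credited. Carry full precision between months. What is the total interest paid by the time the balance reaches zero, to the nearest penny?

£850.87

Monthly rate r = 29.6%/12 = 2.46667% = 0.0246667.
Payoff takes n = ⌈−ln(1 − rB₀/P)/ln(1+r)⌉ = ⌈8.892⌉ = 9 payments; the last is £763.27.
Total paid = 8·£854.70 + £763.27 = £7,600.87.
Total interest = total paid − principal = £7,600.87 − £6,750.00 = £850.87.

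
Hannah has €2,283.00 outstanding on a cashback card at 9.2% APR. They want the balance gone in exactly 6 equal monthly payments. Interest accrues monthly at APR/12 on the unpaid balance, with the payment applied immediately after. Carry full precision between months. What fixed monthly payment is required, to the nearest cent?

€390.78

Monthly rate r = 9.2%/12 = 0.766667% = 0.00766667.
Level-payment amortization: P = B₀·r / (1 − (1+r)^(−n)) = 2283.00·0.00766667 / (1 − 1.00767^(−6)).
Denominator 1 − (1+r)^(−6) = 0.0447904732.
P = 17.503 / 0.0447904732 ≈ 390.78.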